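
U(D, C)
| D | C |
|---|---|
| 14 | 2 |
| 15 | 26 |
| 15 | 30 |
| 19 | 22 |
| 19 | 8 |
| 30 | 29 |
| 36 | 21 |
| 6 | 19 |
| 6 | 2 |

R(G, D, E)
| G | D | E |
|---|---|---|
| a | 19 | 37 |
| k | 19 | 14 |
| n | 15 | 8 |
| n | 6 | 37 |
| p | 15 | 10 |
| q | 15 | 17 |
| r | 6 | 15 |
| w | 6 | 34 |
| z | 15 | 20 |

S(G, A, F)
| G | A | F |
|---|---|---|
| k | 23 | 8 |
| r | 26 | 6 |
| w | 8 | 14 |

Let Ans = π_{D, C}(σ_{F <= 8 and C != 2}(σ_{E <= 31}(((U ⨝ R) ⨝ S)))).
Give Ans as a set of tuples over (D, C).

U ⋈ R (natural join on D): {(15, 26, n, 8), (15, 26, p, 10), (15, 26, q, 17), (15, 26, z, 20), (15, 30, n, 8), (15, 30, p, 10), (15, 30, q, 17), (15, 30, z, 20), (19, 22, a, 37), (19, 22, k, 14), (19, 8, a, 37), (19, 8, k, 14), (6, 19, n, 37), (6, 19, r, 15), (6, 19, w, 34), (6, 2, n, 37), (6, 2, r, 15), (6, 2, w, 34)}
(U ⨝ R) ⋈ S (natural join on G): {(19, 22, k, 14, 23, 8), (19, 8, k, 14, 23, 8), (6, 19, r, 15, 26, 6), (6, 19, w, 34, 8, 14), (6, 2, r, 15, 26, 6), (6, 2, w, 34, 8, 14)}
Filtering on E <= 31 leaves {(19, 22, k, 14, 23, 8), (19, 8, k, 14, 23, 8), (6, 19, r, 15, 26, 6), (6, 2, r, 15, 26, 6)}.
Filtering on F <= 8 and C != 2 leaves {(19, 22, k, 14, 23, 8), (19, 8, k, 14, 23, 8), (6, 19, r, 15, 26, 6)}.
π[D, C]: project onto (D, C) → {(19, 22), (19, 8), (6, 19)}

{(19, 22), (19, 8), (6, 19)}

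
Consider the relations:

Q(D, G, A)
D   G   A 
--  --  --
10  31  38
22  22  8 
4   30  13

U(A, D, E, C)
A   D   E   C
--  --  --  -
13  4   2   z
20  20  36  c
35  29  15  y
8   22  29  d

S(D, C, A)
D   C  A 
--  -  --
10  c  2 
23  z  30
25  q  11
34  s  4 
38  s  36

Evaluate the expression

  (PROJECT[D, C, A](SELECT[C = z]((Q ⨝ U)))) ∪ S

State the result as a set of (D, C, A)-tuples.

{(10, c, 2), (23, z, 30), (25, q, 11), (34, s, 4), (38, s, 36), (4, z, 13)}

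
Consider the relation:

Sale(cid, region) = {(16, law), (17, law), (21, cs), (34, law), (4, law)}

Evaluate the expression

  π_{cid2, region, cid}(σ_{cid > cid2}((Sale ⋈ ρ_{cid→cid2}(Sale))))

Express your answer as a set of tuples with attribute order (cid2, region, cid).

{(16, law, 17), (16, law, 34), (17, law, 34), (4, law, 16), (4, law, 17), (4, law, 34)}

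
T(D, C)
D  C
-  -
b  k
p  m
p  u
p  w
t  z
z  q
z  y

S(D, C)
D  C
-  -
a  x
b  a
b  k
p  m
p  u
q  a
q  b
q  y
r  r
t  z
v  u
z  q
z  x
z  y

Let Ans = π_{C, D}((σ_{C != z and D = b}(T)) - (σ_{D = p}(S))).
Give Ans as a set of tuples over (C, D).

{(k, b)}

Filtering on C != z and D = b leaves {(b, k)}.
Filtering on D = p leaves {(p, m), (p, u)}.
Taking the difference: {(b, k)}
π[C, D]: project onto (C, D) → {(k, b)}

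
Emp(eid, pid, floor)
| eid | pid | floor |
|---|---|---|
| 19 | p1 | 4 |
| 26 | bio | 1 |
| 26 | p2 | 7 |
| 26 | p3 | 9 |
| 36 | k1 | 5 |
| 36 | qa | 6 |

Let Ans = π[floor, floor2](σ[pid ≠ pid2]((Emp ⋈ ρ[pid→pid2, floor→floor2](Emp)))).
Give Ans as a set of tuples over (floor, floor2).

ρ[pid→pid2, floor→floor2]: schema becomes (eid, pid2, floor2); tuples unchanged.
Natural join on eid: {(19, p1, 4, p1, 4), (26, bio, 1, bio, 1), (26, bio, 1, p2, 7), (26, bio, 1, p3, 9), (26, p2, 7, bio, 1), (26, p2, 7, p2, 7), (26, p2, 7, p3, 9), (26, p3, 9, bio, 1), (26, p3, 9, p2, 7), (26, p3, 9, p3, 9), (36, k1, 5, k1, 5), (36, k1, 5, qa, 6), (36, qa, 6, k1, 5), (36, qa, 6, qa, 6)}
Apply σ_{pid ≠ pid2}; surviving tuples: {(26, bio, 1, p2, 7), (26, bio, 1, p3, 9), (26, p2, 7, bio, 1), (26, p2, 7, p3, 9), (26, p3, 9, bio, 1), (26, p3, 9, p2, 7), (36, k1, 5, qa, 6), (36, qa, 6, k1, 5)}
π_{floor, floor2} gives {(1, 7), (1, 9), (5, 6), (6, 5), (7, 1), (7, 9), (9, 1), (9, 7)}.

{(1, 7), (1, 9), (5, 6), (6, 5), (7, 1), (7, 9), (9, 1), (9, 7)}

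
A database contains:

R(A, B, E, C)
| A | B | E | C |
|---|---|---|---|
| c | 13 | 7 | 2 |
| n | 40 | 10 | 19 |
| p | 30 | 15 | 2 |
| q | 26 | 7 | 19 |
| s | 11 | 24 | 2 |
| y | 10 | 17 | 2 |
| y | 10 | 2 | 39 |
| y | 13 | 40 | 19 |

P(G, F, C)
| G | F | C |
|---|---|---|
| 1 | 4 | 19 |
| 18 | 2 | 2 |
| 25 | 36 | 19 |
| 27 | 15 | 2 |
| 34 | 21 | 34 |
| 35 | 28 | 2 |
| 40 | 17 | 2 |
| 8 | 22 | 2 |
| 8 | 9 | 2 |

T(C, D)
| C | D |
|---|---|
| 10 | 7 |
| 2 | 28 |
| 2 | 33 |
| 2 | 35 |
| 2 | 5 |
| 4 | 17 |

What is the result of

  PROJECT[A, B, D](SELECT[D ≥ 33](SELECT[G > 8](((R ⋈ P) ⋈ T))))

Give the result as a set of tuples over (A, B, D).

{(c, 13, 33), (c, 13, 35), (p, 30, 33), (p, 30, 35), (s, 11, 33), (s, 11, 35), (y, 10, 33), (y, 10, 35)}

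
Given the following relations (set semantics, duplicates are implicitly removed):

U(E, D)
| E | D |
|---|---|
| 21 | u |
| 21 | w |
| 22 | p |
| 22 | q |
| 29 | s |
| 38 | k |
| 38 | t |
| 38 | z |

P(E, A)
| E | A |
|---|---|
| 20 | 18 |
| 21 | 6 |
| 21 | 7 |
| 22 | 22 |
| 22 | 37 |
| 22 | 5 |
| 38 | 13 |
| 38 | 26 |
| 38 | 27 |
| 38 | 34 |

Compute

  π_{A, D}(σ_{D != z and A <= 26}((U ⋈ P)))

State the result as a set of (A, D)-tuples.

{(13, k), (13, t), (22, p), (22, q), (26, k), (26, t), (5, p), (5, q), (6, u), (6, w), (7, u), (7, w)}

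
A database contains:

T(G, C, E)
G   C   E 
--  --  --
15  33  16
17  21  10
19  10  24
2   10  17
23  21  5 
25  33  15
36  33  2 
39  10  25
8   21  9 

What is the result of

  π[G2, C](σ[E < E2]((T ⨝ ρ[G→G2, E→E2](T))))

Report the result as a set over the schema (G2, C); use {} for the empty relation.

{(15, 33), (17, 21), (19, 10), (25, 33), (39, 10), (8, 21)}

ρ[G→G2, E→E2]: schema becomes (G2, C, E2); tuples unchanged.
T ⋈ ρ[G→G2, E→E2](T) (natural join on C): {(15, 33, 16, 15, 16), (15, 33, 16, 25, 15), (15, 33, 16, 36, 2), (17, 21, 10, 17, 10), (17, 21, 10, 23, 5), (17, 21, 10, 8, 9), (19, 10, 24, 19, 24), (19, 10, 24, 2, 17), (19, 10, 24, 39, 25), (2, 10, 17, 19, 24), (2, 10, 17, 2, 17), (2, 10, 17, 39, 25), (23, 21, 5, 17, 10), (23, 21, 5, 23, 5), (23, 21, 5, 8, 9), (25, 33, 15, 15, 16), (25, 33, 15, 25, 15), (25, 33, 15, 36, 2), (36, 33, 2, 15, 16), (36, 33, 2, 25, 15), (36, 33, 2, 36, 2), (39, 10, 25, 19, 24), (39, 10, 25, 2, 17), (39, 10, 25, 39, 25), (8, 21, 9, 17, 10), (8, 21, 9, 23, 5), (8, 21, 9, 8, 9)}
σ[E < E2]: keep tuples satisfying E < E2 → {(19, 10, 24, 39, 25), (2, 10, 17, 19, 24), (2, 10, 17, 39, 25), (23, 21, 5, 17, 10), (23, 21, 5, 8, 9), (25, 33, 15, 15, 16), (36, 33, 2, 15, 16), (36, 33, 2, 25, 15), (8, 21, 9, 17, 10)}
π_{G2, C} gives {(15, 33), (17, 21), (19, 10), (25, 33), (39, 10), (8, 21)} (3 duplicate(s) eliminated).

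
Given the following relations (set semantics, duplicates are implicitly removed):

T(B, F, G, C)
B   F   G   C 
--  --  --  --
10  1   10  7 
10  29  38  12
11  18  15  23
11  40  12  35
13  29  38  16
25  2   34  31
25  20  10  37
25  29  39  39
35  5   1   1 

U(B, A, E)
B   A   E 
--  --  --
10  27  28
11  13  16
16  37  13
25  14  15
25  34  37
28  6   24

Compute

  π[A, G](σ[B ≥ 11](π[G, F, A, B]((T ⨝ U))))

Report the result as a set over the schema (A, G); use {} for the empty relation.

Natural join on B: {(10, 1, 10, 7, 27, 28), (10, 29, 38, 12, 27, 28), (11, 18, 15, 23, 13, 16), (11, 40, 12, 35, 13, 16), (25, 2, 34, 31, 14, 15), (25, 2, 34, 31, 34, 37), (25, 20, 10, 37, 14, 15), (25, 20, 10, 37, 34, 37), (25, 29, 39, 39, 14, 15), (25, 29, 39, 39, 34, 37)}
Projecting to G, F, A, B: {(10, 1, 27, 10), (10, 20, 14, 25), (10, 20, 34, 25), (12, 40, 13, 11), (15, 18, 13, 11), (34, 2, 14, 25), (34, 2, 34, 25), (38, 29, 27, 10), (39, 29, 14, 25), (39, 29, 34, 25)}
Selection B ≥ 11: {(10, 20, 14, 25), (10, 20, 34, 25), (12, 40, 13, 11), (15, 18, 13, 11), (34, 2, 14, 25), (34, 2, 34, 25), (39, 29, 14, 25), (39, 29, 34, 25)}
Projecting to A, G: {(13, 12), (13, 15), (14, 10), (14, 34), (14, 39), (34, 10), (34, 34), (34, 39)}

{(13, 12), (13, 15), (14, 10), (14, 34), (14, 39), (34, 10), (34, 34), (34, 39)}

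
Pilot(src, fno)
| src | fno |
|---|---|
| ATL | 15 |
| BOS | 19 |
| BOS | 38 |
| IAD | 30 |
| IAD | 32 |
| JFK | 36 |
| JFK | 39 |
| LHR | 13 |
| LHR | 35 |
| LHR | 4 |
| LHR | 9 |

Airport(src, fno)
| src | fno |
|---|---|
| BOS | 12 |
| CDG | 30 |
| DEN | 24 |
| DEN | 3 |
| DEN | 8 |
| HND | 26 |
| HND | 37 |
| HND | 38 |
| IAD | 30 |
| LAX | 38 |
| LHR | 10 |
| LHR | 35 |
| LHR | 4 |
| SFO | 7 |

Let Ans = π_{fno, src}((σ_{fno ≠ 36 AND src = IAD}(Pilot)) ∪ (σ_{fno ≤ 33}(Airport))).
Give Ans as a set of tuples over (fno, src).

{(10, LHR), (12, BOS), (24, DEN), (26, HND), (3, DEN), (30, CDG), (30, IAD), (32, IAD), (4, LHR), (7, SFO), (8, DEN)}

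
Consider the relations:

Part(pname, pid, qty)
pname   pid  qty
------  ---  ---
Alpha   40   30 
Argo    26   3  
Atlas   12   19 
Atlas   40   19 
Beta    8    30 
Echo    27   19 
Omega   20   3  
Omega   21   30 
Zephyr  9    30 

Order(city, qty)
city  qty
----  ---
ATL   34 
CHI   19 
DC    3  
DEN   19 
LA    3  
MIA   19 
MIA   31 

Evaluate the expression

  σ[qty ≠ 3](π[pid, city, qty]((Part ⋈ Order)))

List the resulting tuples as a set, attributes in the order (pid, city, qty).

{(12, CHI, 19), (12, DEN, 19), (12, MIA, 19), (27, CHI, 19), (27, DEN, 19), (27, MIA, 19), (40, CHI, 19), (40, DEN, 19), (40, MIA, 19)}

Joining Part and Order on qty yields {(Argo, 26, 3, DC), (Argo, 26, 3, LA), (Atlas, 12, 19, CHI), (Atlas, 12, 19, DEN), (Atlas, 12, 19, MIA), (Atlas, 40, 19, CHI), (Atlas, 40, 19, DEN), (Atlas, 40, 19, MIA), (Echo, 27, 19, CHI), (Echo, 27, 19, DEN), (Echo, 27, 19, MIA), (Omega, 20, 3, DC), (Omega, 20, 3, LA)}.
Projecting to pid, city, qty: {(12, CHI, 19), (12, DEN, 19), (12, MIA, 19), (20, DC, 3), (20, LA, 3), (26, DC, 3), (26, LA, 3), (27, CHI, 19), (27, DEN, 19), (27, MIA, 19), (40, CHI, 19), (40, DEN, 19), (40, MIA, 19)}
Selection qty ≠ 3: {(12, CHI, 19), (12, DEN, 19), (12, MIA, 19), (27, CHI, 19), (27, DEN, 19), (27, MIA, 19), (40, CHI, 19), (40, DEN, 19), (40, MIA, 19)}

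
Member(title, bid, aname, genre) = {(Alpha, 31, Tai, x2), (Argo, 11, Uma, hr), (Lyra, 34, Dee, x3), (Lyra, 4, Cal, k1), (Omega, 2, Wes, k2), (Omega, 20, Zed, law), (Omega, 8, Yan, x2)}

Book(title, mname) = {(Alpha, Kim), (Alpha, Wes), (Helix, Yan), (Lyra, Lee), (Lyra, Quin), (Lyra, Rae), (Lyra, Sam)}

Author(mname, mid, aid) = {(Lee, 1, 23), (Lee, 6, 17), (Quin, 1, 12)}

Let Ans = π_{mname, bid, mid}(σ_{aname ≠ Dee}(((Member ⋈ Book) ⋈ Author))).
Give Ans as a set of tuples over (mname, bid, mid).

{(Lee, 4, 1), (Lee, 4, 6), (Quin, 4, 1)}

Member ⋈ Book (natural join on title): {(Alpha, 31, Tai, x2, Kim), (Alpha, 31, Tai, x2, Wes), (Lyra, 34, Dee, x3, Lee), (Lyra, 34, Dee, x3, Quin), (Lyra, 34, Dee, x3, Rae), (Lyra, 34, Dee, x3, Sam), (Lyra, 4, Cal, k1, Lee), (Lyra, 4, Cal, k1, Quin), (Lyra, 4, Cal, k1, Rae), (Lyra, 4, Cal, k1, Sam)}
(Member ⋈ Book) ⋈ Author (natural join on mname): {(Lyra, 34, Dee, x3, Lee, 1, 23), (Lyra, 34, Dee, x3, Lee, 6, 17), (Lyra, 34, Dee, x3, Quin, 1, 12), (Lyra, 4, Cal, k1, Lee, 1, 23), (Lyra, 4, Cal, k1, Lee, 6, 17), (Lyra, 4, Cal, k1, Quin, 1, 12)}
σ[aname ≠ Dee]: keep tuples satisfying aname ≠ Dee → {(Lyra, 4, Cal, k1, Lee, 1, 23), (Lyra, 4, Cal, k1, Lee, 6, 17), (Lyra, 4, Cal, k1, Quin, 1, 12)}
Projecting to mname, bid, mid: {(Lee, 4, 1), (Lee, 4, 6), (Quin, 4, 1)}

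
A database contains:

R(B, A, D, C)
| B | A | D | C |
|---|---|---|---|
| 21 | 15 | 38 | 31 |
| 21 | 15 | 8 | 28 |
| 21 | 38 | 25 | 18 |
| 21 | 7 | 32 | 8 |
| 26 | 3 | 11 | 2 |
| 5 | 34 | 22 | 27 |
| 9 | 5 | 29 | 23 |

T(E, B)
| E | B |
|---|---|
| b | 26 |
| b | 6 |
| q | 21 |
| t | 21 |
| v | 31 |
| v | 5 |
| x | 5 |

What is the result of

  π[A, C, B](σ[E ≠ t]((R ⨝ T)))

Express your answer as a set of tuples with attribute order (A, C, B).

{(15, 28, 21), (15, 31, 21), (3, 2, 26), (34, 27, 5), (38, 18, 21), (7, 8, 21)}

Natural join on B: {(21, 15, 38, 31, q), (21, 15, 38, 31, t), (21, 15, 8, 28, q), (21, 15, 8, 28, t), (21, 38, 25, 18, q), (21, 38, 25, 18, t), (21, 7, 32, 8, q), (21, 7, 32, 8, t), (26, 3, 11, 2, b), (5, 34, 22, 27, v), (5, 34, 22, 27, x)}
Filtering on E ≠ t leaves {(21, 15, 38, 31, q), (21, 15, 8, 28, q), (21, 38, 25, 18, q), (21, 7, 32, 8, q), (26, 3, 11, 2, b), (5, 34, 22, 27, v), (5, 34, 22, 27, x)}.
π_{A, C, B} gives {(15, 28, 21), (15, 31, 21), (3, 2, 26), (34, 27, 5), (38, 18, 21), (7, 8, 21)} (1 duplicate(s) eliminated).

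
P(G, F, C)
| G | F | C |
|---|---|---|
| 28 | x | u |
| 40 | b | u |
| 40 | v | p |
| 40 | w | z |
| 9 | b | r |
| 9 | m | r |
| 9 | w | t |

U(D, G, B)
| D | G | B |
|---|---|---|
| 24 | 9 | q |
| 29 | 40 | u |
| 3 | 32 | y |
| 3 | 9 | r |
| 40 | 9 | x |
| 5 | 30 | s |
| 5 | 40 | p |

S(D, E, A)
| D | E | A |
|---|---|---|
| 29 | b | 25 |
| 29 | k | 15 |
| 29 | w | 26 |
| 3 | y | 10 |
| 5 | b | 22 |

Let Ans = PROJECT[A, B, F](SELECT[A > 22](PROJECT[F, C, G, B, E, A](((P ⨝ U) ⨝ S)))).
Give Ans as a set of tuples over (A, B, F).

{(25, u, b), (25, u, v), (25, u, w), (26, u, b), (26, u, v), (26, u, w)}

Natural join on G: {(40, b, u, 29, u), (40, b, u, 5, p), (40, v, p, 29, u), (40, v, p, 5, p), (40, w, z, 29, u), (40, w, z, 5, p), (9, b, r, 24, q), (9, b, r, 3, r), (9, b, r, 40, x), (9, m, r, 24, q), (9, m, r, 3, r), (9, m, r, 40, x), (9, w, t, 24, q), (9, w, t, 3, r), (9, w, t, 40, x)}
Natural join on D: {(40, b, u, 29, u, b, 25), (40, b, u, 29, u, k, 15), (40, b, u, 29, u, w, 26), (40, b, u, 5, p, b, 22), (40, v, p, 29, u, b, 25), (40, v, p, 29, u, k, 15), (40, v, p, 29, u, w, 26), (40, v, p, 5, p, b, 22), (40, w, z, 29, u, b, 25), (40, w, z, 29, u, k, 15), (40, w, z, 29, u, w, 26), (40, w, z, 5, p, b, 22), (9, b, r, 3, r, y, 10), (9, m, r, 3, r, y, 10), (9, w, t, 3, r, y, 10)}
π[F, C, G, B, E, A]: project onto (F, C, G, B, E, A) → {(b, r, 9, r, y, 10), (b, u, 40, p, b, 22), (b, u, 40, u, b, 25), (b, u, 40, u, k, 15), (b, u, 40, u, w, 26), (m, r, 9, r, y, 10), (v, p, 40, p, b, 22), (v, p, 40, u, b, 25), (v, p, 40, u, k, 15), (v, p, 40, u, w, 26), (w, t, 9, r, y, 10), (w, z, 40, p, b, 22), (w, z, 40, u, b, 25), (w, z, 40, u, k, 15), (w, z, 40, u, w, 26)}
Apply σ_{A > 22}; surviving tuples: {(b, u, 40, u, b, 25), (b, u, 40, u, w, 26), (v, p, 40, u, b, 25), (v, p, 40, u, w, 26), (w, z, 40, u, b, 25), (w, z, 40, u, w, 26)}
π[A, B, F]: project onto (A, B, F) → {(25, u, b), (25, u, v), (25, u, w), (26, u, b), (26, u, v), (26, u, w)}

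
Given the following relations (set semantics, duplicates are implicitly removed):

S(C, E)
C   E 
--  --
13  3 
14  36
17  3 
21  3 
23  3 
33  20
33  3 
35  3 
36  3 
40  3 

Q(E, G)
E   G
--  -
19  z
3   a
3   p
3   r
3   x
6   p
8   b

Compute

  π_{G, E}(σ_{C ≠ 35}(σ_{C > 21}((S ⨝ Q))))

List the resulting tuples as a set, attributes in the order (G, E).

{(a, 3), (p, 3), (r, 3), (x, 3)}

Natural join on E: {(13, 3, a), (13, 3, p), (13, 3, r), (13, 3, x), (17, 3, a), (17, 3, p), (17, 3, r), (17, 3, x), (21, 3, a), (21, 3, p), (21, 3, r), (21, 3, x), (23, 3, a), (23, 3, p), (23, 3, r), (23, 3, x), (33, 3, a), (33, 3, p), (33, 3, r), (33, 3, x), (35, 3, a), (35, 3, p), (35, 3, r), (35, 3, x), (36, 3, a), (36, 3, p), (36, 3, r), (36, 3, x), (40, 3, a), (40, 3, p), (40, 3, r), (40, 3, x)}
Selection C > 21: {(23, 3, a), (23, 3, p), (23, 3, r), (23, 3, x), (33, 3, a), (33, 3, p), (33, 3, r), (33, 3, x), (35, 3, a), (35, 3, p), (35, 3, r), (35, 3, x), (36, 3, a), (36, 3, p), (36, 3, r), (36, 3, x), (40, 3, a), (40, 3, p), (40, 3, r), (40, 3, x)}
Selection C ≠ 35: {(23, 3, a), (23, 3, p), (23, 3, r), (23, 3, x), (33, 3, a), (33, 3, p), (33, 3, r), (33, 3, x), (36, 3, a), (36, 3, p), (36, 3, r), (36, 3, x), (40, 3, a), (40, 3, p), (40, 3, r), (40, 3, x)}
π_{G, E} gives {(a, 3), (p, 3), (r, 3), (x, 3)} (12 duplicate(s) eliminated).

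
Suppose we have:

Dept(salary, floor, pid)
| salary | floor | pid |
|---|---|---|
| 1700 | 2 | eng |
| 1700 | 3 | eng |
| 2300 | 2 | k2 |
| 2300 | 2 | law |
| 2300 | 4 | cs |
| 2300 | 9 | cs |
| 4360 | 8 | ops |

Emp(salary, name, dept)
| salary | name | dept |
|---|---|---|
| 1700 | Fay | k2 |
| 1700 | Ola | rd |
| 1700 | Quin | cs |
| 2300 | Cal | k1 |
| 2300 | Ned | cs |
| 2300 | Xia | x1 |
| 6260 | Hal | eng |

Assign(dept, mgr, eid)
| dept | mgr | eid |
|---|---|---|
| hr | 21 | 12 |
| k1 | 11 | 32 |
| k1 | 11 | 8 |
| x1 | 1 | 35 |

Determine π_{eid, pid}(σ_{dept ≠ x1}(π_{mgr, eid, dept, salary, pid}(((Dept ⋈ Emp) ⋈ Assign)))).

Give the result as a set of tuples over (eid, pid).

{(32, cs), (32, k2), (32, law), (8, cs), (8, k2), (8, law)}

Natural join on salary: {(1700, 2, eng, Fay, k2), (1700, 2, eng, Ola, rd), (1700, 2, eng, Quin, cs), (1700, 3, eng, Fay, k2), (1700, 3, eng, Ola, rd), (1700, 3, eng, Quin, cs), (2300, 2, k2, Cal, k1), (2300, 2, k2, Ned, cs), (2300, 2, k2, Xia, x1), (2300, 2, law, Cal, k1), (2300, 2, law, Ned, cs), (2300, 2, law, Xia, x1), (2300, 4, cs, Cal, k1), (2300, 4, cs, Ned, cs), (2300, 4, cs, Xia, x1), (2300, 9, cs, Cal, k1), (2300, 9, cs, Ned, cs), (2300, 9, cs, Xia, x1)}
Natural join on dept: {(2300, 2, k2, Cal, k1, 11, 32), (2300, 2, k2, Cal, k1, 11, 8), (2300, 2, k2, Xia, x1, 1, 35), (2300, 2, law, Cal, k1, 11, 32), (2300, 2, law, Cal, k1, 11, 8), (2300, 2, law, Xia, x1, 1, 35), (2300, 4, cs, Cal, k1, 11, 32), (2300, 4, cs, Cal, k1, 11, 8), (2300, 4, cs, Xia, x1, 1, 35), (2300, 9, cs, Cal, k1, 11, 32), (2300, 9, cs, Cal, k1, 11, 8), (2300, 9, cs, Xia, x1, 1, 35)}
π[mgr, eid, dept, salary, pid]: project onto (mgr, eid, dept, salary, pid) (3 duplicate(s) eliminated) → {(1, 35, x1, 2300, cs), (1, 35, x1, 2300, k2), (1, 35, x1, 2300, law), (11, 32, k1, 2300, cs), (11, 32, k1, 2300, k2), (11, 32, k1, 2300, law), (11, 8, k1, 2300, cs), (11, 8, k1, 2300, k2), (11, 8, k1, 2300, law)}
Apply σ_{dept ≠ x1}; surviving tuples: {(11, 32, k1, 2300, cs), (11, 32, k1, 2300, k2), (11, 32, k1, 2300, law), (11, 8, k1, 2300, cs), (11, 8, k1, 2300, k2), (11, 8, k1, 2300, law)}
π[eid, pid]: project onto (eid, pid) → {(32, cs), (32, k2), (32, law), (8, cs), (8, k2), (8, law)}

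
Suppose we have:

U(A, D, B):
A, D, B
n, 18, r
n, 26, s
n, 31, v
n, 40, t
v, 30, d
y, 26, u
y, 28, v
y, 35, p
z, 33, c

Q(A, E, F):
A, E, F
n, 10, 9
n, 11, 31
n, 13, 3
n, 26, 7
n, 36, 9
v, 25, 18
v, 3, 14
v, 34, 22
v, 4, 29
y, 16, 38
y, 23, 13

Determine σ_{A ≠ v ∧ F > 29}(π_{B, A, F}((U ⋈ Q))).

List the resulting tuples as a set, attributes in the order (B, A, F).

{(p, y, 38), (r, n, 31), (s, n, 31), (t, n, 31), (u, y, 38), (v, n, 31), (v, y, 38)}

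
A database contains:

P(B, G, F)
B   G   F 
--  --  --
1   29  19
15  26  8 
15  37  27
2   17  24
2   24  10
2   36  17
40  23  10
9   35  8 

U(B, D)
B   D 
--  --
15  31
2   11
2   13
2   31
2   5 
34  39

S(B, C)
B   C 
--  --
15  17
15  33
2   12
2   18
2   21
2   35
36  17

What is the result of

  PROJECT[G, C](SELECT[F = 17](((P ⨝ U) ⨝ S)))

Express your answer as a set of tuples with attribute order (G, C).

{(36, 12), (36, 18), (36, 21), (36, 35)}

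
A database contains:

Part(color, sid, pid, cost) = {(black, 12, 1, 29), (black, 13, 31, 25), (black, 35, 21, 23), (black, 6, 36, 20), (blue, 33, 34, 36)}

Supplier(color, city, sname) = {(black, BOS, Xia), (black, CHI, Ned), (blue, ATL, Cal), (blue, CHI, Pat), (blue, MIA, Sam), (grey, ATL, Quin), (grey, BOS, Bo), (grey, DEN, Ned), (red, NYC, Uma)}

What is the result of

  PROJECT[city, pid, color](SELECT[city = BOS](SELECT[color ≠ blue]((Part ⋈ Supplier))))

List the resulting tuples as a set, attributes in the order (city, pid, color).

Natural join on color: {(black, 12, 1, 29, BOS, Xia), (black, 12, 1, 29, CHI, Ned), (black, 13, 31, 25, BOS, Xia), (black, 13, 31, 25, CHI, Ned), (black, 35, 21, 23, BOS, Xia), (black, 35, 21, 23, CHI, Ned), (black, 6, 36, 20, BOS, Xia), (black, 6, 36, 20, CHI, Ned), (blue, 33, 34, 36, ATL, Cal), (blue, 33, 34, 36, CHI, Pat), (blue, 33, 34, 36, MIA, Sam)}
Filtering on color ≠ blue leaves {(black, 12, 1, 29, BOS, Xia), (black, 12, 1, 29, CHI, Ned), (black, 13, 31, 25, BOS, Xia), (black, 13, 31, 25, CHI, Ned), (black, 35, 21, 23, BOS, Xia), (black, 35, 21, 23, CHI, Ned), (black, 6, 36, 20, BOS, Xia), (black, 6, 36, 20, CHI, Ned)}.
Filtering on city = BOS leaves {(black, 12, 1, 29, BOS, Xia), (black, 13, 31, 25, BOS, Xia), (black, 35, 21, 23, BOS, Xia), (black, 6, 36, 20, BOS, Xia)}.
π_{city, pid, color} gives {(BOS, 1, black), (BOS, 21, black), (BOS, 31, black), (BOS, 36, black)}.

{(BOS, 1, black), (BOS, 21, black), (BOS, 31, black), (BOS, 36, black)}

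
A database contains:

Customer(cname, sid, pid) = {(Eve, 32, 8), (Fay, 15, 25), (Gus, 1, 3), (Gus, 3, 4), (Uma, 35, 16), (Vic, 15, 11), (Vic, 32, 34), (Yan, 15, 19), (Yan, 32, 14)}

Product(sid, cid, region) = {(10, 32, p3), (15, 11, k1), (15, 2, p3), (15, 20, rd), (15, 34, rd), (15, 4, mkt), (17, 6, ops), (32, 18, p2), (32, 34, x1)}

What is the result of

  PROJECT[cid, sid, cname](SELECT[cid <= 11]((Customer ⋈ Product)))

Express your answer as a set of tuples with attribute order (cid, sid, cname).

{(11, 15, Fay), (11, 15, Vic), (11, 15, Yan), (2, 15, Fay), (2, 15, Vic), (2, 15, Yan), (4, 15, Fay), (4, 15, Vic), (4, 15, Yan)}

Natural join on sid: {(Eve, 32, 8, 18, p2), (Eve, 32, 8, 34, x1), (Fay, 15, 25, 11, k1), (Fay, 15, 25, 2, p3), (Fay, 15, 25, 20, rd), (Fay, 15, 25, 34, rd), (Fay, 15, 25, 4, mkt), (Vic, 15, 11, 11, k1), (Vic, 15, 11, 2, p3), (Vic, 15, 11, 20, rd), (Vic, 15, 11, 34, rd), (Vic, 15, 11, 4, mkt), (Vic, 32, 34, 18, p2), (Vic, 32, 34, 34, x1), (Yan, 15, 19, 11, k1), (Yan, 15, 19, 2, p3), (Yan, 15, 19, 20, rd), (Yan, 15, 19, 34, rd), (Yan, 15, 19, 4, mkt), (Yan, 32, 14, 18, p2), (Yan, 32, 14, 34, x1)}
σ[cid <= 11]: keep tuples satisfying cid <= 11 → {(Fay, 15, 25, 11, k1), (Fay, 15, 25, 2, p3), (Fay, 15, 25, 4, mkt), (Vic, 15, 11, 11, k1), (Vic, 15, 11, 2, p3), (Vic, 15, 11, 4, mkt), (Yan, 15, 19, 11, k1), (Yan, 15, 19, 2, p3), (Yan, 15, 19, 4, mkt)}
Projecting to cid, sid, cname: {(11, 15, Fay), (11, 15, Vic), (11, 15, Yan), (2, 15, Fay), (2, 15, Vic), (2, 15, Yan), (4, 15, Fay), (4, 15, Vic), (4, 15, Yan)}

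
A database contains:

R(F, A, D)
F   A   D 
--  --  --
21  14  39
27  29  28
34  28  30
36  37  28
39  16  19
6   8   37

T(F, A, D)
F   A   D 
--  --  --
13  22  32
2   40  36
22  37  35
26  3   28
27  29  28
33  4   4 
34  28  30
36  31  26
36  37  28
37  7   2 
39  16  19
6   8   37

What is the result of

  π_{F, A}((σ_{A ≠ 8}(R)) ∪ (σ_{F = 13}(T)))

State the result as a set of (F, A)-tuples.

Selection A ≠ 8: {(21, 14, 39), (27, 29, 28), (34, 28, 30), (36, 37, 28), (39, 16, 19)}
Selection F = 13: {(13, 22, 32)}
Taking the union: {(13, 22, 32), (21, 14, 39), (27, 29, 28), (34, 28, 30), (36, 37, 28), (39, 16, 19)}
Projecting to F, A: {(13, 22), (21, 14), (27, 29), (34, 28), (36, 37), (39, 16)}

{(13, 22), (21, 14), (27, 29), (34, 28), (36, 37), (39, 16)}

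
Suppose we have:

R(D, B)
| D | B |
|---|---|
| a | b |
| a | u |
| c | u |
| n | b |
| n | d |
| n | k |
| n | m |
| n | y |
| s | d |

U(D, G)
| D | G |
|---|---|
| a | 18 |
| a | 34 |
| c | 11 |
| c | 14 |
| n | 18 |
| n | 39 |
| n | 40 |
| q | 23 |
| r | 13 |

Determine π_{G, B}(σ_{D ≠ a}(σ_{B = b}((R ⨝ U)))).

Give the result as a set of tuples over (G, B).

{(18, b), (39, b), (40, b)}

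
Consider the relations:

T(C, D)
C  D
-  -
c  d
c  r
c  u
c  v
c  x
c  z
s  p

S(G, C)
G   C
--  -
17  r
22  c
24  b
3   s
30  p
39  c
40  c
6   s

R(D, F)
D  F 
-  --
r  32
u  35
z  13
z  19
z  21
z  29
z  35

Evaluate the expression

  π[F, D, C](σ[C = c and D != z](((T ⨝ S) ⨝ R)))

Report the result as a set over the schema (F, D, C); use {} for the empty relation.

Natural join on C: {(c, d, 22), (c, d, 39), (c, d, 40), (c, r, 22), (c, r, 39), (c, r, 40), (c, u, 22), (c, u, 39), (c, u, 40), (c, v, 22), (c, v, 39), (c, v, 40), (c, x, 22), (c, x, 39), (c, x, 40), (c, z, 22), (c, z, 39), (c, z, 40), (s, p, 3), (s, p, 6)}
Natural join on D: {(c, r, 22, 32), (c, r, 39, 32), (c, r, 40, 32), (c, u, 22, 35), (c, u, 39, 35), (c, u, 40, 35), (c, z, 22, 13), (c, z, 22, 19), (c, z, 22, 21), (c, z, 22, 29), (c, z, 22, 35), (c, z, 39, 13), (c, z, 39, 19), (c, z, 39, 21), (c, z, 39, 29), (c, z, 39, 35), (c, z, 40, 13), (c, z, 40, 19), (c, z, 40, 21), (c, z, 40, 29), (c, z, 40, 35)}
Selection C = c and D != z: {(c, r, 22, 32), (c, r, 39, 32), (c, r, 40, 32), (c, u, 22, 35), (c, u, 39, 35), (c, u, 40, 35)}
π[F, D, C]: project onto (F, D, C) (4 duplicate(s) eliminated) → {(32, r, c), (35, u, c)}

{(32, r, c), (35, u, c)}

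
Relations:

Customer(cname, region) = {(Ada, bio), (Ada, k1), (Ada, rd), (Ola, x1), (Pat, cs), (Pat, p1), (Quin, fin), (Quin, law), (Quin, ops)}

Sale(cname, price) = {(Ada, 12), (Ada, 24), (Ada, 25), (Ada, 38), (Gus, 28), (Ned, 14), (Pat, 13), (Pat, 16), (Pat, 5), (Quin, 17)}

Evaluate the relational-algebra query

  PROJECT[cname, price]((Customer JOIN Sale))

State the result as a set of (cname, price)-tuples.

Customer ⋈ Sale (natural join on cname): {(Ada, bio, 12), (Ada, bio, 24), (Ada, bio, 25), (Ada, bio, 38), (Ada, k1, 12), (Ada, k1, 24), (Ada, k1, 25), (Ada, k1, 38), (Ada, rd, 12), (Ada, rd, 24), (Ada, rd, 25), (Ada, rd, 38), (Pat, cs, 13), (Pat, cs, 16), (Pat, cs, 5), (Pat, p1, 13), (Pat, p1, 16), (Pat, p1, 5), (Quin, fin, 17), (Quin, law, 17), (Quin, ops, 17)}
Projecting to cname, price (13 duplicate(s) eliminated): {(Ada, 12), (Ada, 24), (Ada, 25), (Ada, 38), (Pat, 13), (Pat, 16), (Pat, 5), (Quin, 17)}

{(Ada, 12), (Ada, 24), (Ada, 25), (Ada, 38), (Pat, 13), (Pat, 16), (Pat, 5), (Quin, 17)}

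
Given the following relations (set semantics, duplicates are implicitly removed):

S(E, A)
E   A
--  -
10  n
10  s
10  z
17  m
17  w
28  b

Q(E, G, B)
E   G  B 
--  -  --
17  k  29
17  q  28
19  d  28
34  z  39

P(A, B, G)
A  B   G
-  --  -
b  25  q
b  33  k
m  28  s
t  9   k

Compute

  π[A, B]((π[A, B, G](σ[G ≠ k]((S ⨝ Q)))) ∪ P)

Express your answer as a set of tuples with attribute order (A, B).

S ⋈ Q (natural join on E): {(17, m, k, 29), (17, m, q, 28), (17, w, k, 29), (17, w, q, 28)}
σ[G ≠ k]: keep tuples satisfying G ≠ k → {(17, m, q, 28), (17, w, q, 28)}
Projecting to A, B, G: {(m, 28, q), (w, 28, q)}
Taking the union: {(b, 25, q), (b, 33, k), (m, 28, q), (m, 28, s), (t, 9, k), (w, 28, q)}
Projecting to A, B (1 duplicate(s) eliminated): {(b, 25), (b, 33), (m, 28), (t, 9), (w, 28)}

{(b, 25), (b, 33), (m, 28), (t, 9), (w, 28)}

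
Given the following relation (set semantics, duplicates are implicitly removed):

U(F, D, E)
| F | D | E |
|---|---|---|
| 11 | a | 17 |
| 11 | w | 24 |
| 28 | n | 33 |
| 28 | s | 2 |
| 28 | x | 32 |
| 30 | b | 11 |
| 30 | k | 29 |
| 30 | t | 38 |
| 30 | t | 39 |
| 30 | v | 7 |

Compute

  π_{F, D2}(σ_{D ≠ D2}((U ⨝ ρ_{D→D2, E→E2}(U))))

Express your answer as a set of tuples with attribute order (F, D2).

ρ[D→D2, E→E2]: schema becomes (F, D2, E2); tuples unchanged.
Joining U and ρ_{D→D2, E→E2}(U) on F yields {(11, a, 17, a, 17), (11, a, 17, w, 24), (11, w, 24, a, 17), (11, w, 24, w, 24), (28, n, 33, n, 33), (28, n, 33, s, 2), (28, n, 33, x, 32), (28, s, 2, n, 33), (28, s, 2, s, 2), (28, s, 2, x, 32), (28, x, 32, n, 33), (28, x, 32, s, 2), (28, x, 32, x, 32), (30, b, 11, b, 11), (30, b, 11, k, 29), (30, b, 11, t, 38), (30, b, 11, t, 39), (30, b, 11, v, 7), (30, k, 29, b, 11), (30, k, 29, k, 29), (30, k, 29, t, 38), (30, k, 29, t, 39), (30, k, 29, v, 7), (30, t, 38, b, 11), (30, t, 38, k, 29), (30, t, 38, t, 38), (30, t, 38, t, 39), (30, t, 38, v, 7), (30, t, 39, b, 11), (30, t, 39, k, 29), (30, t, 39, t, 38), (30, t, 39, t, 39), (30, t, 39, v, 7), (30, v, 7, b, 11), (30, v, 7, k, 29), (30, v, 7, t, 38), (30, v, 7, t, 39), (30, v, 7, v, 7)}.
σ[D ≠ D2]: keep tuples satisfying D ≠ D2 → {(11, a, 17, w, 24), (11, w, 24, a, 17), (28, n, 33, s, 2), (28, n, 33, x, 32), (28, s, 2, n, 33), (28, s, 2, x, 32), (28, x, 32, n, 33), (28, x, 32, s, 2), (30, b, 11, k, 29), (30, b, 11, t, 38), (30, b, 11, t, 39), (30, b, 11, v, 7), (30, k, 29, b, 11), (30, k, 29, t, 38), (30, k, 29, t, 39), (30, k, 29, v, 7), (30, t, 38, b, 11), (30, t, 38, k, 29), (30, t, 38, v, 7), (30, t, 39, b, 11), (30, t, 39, k, 29), (30, t, 39, v, 7), (30, v, 7, b, 11), (30, v, 7, k, 29), (30, v, 7, t, 38), (30, v, 7, t, 39)}
Keep only column(s) F, D2 (17 duplicate(s) eliminated): {(11, a), (11, w), (28, n), (28, s), (28, x), (30, b), (30, k), (30, t), (30, v)}

{(11, a), (11, w), (28, n), (28, s), (28, x), (30, b), (30, k), (30, t), (30, v)}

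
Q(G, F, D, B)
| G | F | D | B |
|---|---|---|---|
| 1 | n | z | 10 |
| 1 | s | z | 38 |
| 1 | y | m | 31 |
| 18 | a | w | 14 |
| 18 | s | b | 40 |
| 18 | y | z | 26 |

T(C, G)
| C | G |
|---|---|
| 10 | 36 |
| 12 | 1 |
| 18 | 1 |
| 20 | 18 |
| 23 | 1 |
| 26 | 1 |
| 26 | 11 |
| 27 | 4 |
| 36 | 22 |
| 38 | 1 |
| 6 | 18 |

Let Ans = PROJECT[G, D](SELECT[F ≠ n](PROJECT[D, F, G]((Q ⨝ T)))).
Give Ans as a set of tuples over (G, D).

{(1, m), (1, z), (18, b), (18, w), (18, z)}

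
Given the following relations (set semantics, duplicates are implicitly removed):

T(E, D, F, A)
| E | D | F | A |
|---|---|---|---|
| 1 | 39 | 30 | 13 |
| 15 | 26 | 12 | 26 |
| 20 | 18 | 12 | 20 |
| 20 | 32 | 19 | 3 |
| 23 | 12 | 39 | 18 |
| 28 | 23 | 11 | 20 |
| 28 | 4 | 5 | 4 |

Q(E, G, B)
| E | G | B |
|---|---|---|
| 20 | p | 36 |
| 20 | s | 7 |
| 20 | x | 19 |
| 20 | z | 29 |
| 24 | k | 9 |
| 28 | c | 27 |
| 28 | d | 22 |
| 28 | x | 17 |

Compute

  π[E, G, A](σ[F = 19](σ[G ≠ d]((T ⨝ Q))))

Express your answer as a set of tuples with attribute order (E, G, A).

Natural join on E: {(20, 18, 12, 20, p, 36), (20, 18, 12, 20, s, 7), (20, 18, 12, 20, x, 19), (20, 18, 12, 20, z, 29), (20, 32, 19, 3, p, 36), (20, 32, 19, 3, s, 7), (20, 32, 19, 3, x, 19), (20, 32, 19, 3, z, 29), (28, 23, 11, 20, c, 27), (28, 23, 11, 20, d, 22), (28, 23, 11, 20, x, 17), (28, 4, 5, 4, c, 27), (28, 4, 5, 4, d, 22), (28, 4, 5, 4, x, 17)}
σ[G ≠ d]: keep tuples satisfying G ≠ d → {(20, 18, 12, 20, p, 36), (20, 18, 12, 20, s, 7), (20, 18, 12, 20, x, 19), (20, 18, 12, 20, z, 29), (20, 32, 19, 3, p, 36), (20, 32, 19, 3, s, 7), (20, 32, 19, 3, x, 19), (20, 32, 19, 3, z, 29), (28, 23, 11, 20, c, 27), (28, 23, 11, 20, x, 17), (28, 4, 5, 4, c, 27), (28, 4, 5, 4, x, 17)}
σ[F = 19]: keep tuples satisfying F = 19 → {(20, 32, 19, 3, p, 36), (20, 32, 19, 3, s, 7), (20, 32, 19, 3, x, 19), (20, 32, 19, 3, z, 29)}
π[E, G, A]: project onto (E, G, A) → {(20, p, 3), (20, s, 3), (20, x, 3), (20, z, 3)}

{(20, p, 3), (20, s, 3), (20, x, 3), (20, z, 3)}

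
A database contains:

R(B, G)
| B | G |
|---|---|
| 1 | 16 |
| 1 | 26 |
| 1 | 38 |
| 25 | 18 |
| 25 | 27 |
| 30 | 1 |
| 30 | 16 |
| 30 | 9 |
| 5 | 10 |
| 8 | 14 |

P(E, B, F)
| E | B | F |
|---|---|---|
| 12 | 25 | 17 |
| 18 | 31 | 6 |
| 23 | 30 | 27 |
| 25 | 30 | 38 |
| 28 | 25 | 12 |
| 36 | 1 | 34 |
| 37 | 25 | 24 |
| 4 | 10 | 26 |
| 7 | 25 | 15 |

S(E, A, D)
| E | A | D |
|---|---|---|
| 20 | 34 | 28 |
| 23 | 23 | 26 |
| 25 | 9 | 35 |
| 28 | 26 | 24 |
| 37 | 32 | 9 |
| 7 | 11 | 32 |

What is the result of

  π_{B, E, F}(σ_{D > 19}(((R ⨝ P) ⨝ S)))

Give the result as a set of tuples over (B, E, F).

R ⋈ P (natural join on B): {(1, 16, 36, 34), (1, 26, 36, 34), (1, 38, 36, 34), (25, 18, 12, 17), (25, 18, 28, 12), (25, 18, 37, 24), (25, 18, 7, 15), (25, 27, 12, 17), (25, 27, 28, 12), (25, 27, 37, 24), (25, 27, 7, 15), (30, 1, 23, 27), (30, 1, 25, 38), (30, 16, 23, 27), (30, 16, 25, 38), (30, 9, 23, 27), (30, 9, 25, 38)}
(R ⨝ P) ⋈ S (natural join on E): {(25, 18, 28, 12, 26, 24), (25, 18, 37, 24, 32, 9), (25, 18, 7, 15, 11, 32), (25, 27, 28, 12, 26, 24), (25, 27, 37, 24, 32, 9), (25, 27, 7, 15, 11, 32), (30, 1, 23, 27, 23, 26), (30, 1, 25, 38, 9, 35), (30, 16, 23, 27, 23, 26), (30, 16, 25, 38, 9, 35), (30, 9, 23, 27, 23, 26), (30, 9, 25, 38, 9, 35)}
Selection D > 19: {(25, 18, 28, 12, 26, 24), (25, 18, 7, 15, 11, 32), (25, 27, 28, 12, 26, 24), (25, 27, 7, 15, 11, 32), (30, 1, 23, 27, 23, 26), (30, 1, 25, 38, 9, 35), (30, 16, 23, 27, 23, 26), (30, 16, 25, 38, 9, 35), (30, 9, 23, 27, 23, 26), (30, 9, 25, 38, 9, 35)}
π[B, E, F]: project onto (B, E, F) (6 duplicate(s) eliminated) → {(25, 28, 12), (25, 7, 15), (30, 23, 27), (30, 25, 38)}

{(25, 28, 12), (25, 7, 15), (30, 23, 27), (30, 25, 38)}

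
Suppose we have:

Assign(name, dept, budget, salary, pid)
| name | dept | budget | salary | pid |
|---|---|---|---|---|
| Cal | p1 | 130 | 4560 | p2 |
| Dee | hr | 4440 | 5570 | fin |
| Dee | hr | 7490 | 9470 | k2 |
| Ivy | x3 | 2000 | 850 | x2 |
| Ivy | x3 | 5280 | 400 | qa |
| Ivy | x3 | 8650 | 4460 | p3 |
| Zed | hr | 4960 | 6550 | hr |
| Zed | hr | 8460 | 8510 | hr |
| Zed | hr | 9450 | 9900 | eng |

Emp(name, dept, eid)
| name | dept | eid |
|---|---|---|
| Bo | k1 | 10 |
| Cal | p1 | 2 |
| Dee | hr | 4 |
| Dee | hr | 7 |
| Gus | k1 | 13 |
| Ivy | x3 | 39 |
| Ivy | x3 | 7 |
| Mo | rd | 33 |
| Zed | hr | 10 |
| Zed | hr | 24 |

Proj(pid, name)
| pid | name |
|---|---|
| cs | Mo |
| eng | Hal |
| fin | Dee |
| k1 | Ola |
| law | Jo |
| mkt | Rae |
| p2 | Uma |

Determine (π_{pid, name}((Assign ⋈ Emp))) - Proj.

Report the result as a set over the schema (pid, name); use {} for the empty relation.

Joining Assign and Emp on name, dept yields {(Cal, p1, 130, 4560, p2, 2), (Dee, hr, 4440, 5570, fin, 4), (Dee, hr, 4440, 5570, fin, 7), (Dee, hr, 7490, 9470, k2, 4), (Dee, hr, 7490, 9470, k2, 7), (Ivy, x3, 2000, 850, x2, 39), (Ivy, x3, 2000, 850, x2, 7), (Ivy, x3, 5280, 400, qa, 39), (Ivy, x3, 5280, 400, qa, 7), (Ivy, x3, 8650, 4460, p3, 39), (Ivy, x3, 8650, 4460, p3, 7), (Zed, hr, 4960, 6550, hr, 10), (Zed, hr, 4960, 6550, hr, 24), (Zed, hr, 8460, 8510, hr, 10), (Zed, hr, 8460, 8510, hr, 24), (Zed, hr, 9450, 9900, eng, 10), (Zed, hr, 9450, 9900, eng, 24)}.
π_{pid, name} gives {(eng, Zed), (fin, Dee), (hr, Zed), (k2, Dee), (p2, Cal), (p3, Ivy), (qa, Ivy), (x2, Ivy)} (9 duplicate(s) eliminated).
Taking the difference: {(eng, Zed), (hr, Zed), (k2, Dee), (p2, Cal), (p3, Ivy), (qa, Ivy), (x2, Ivy)}

{(eng, Zed), (hr, Zed), (k2, Dee), (p2, Cal), (p3, Ivy), (qa, Ivy), (x2, Ivy)}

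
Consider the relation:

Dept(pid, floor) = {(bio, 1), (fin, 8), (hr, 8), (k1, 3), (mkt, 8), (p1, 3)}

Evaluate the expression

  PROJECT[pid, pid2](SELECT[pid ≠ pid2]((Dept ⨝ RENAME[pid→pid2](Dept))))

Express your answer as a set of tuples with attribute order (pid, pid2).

{(fin, hr), (fin, mkt), (hr, fin), (hr, mkt), (k1, p1), (mkt, fin), (mkt, hr), (p1, k1)}

ρ[pid→pid2]: schema becomes (pid2, floor); tuples unchanged.
Joining Dept and RENAME[pid→pid2](Dept) on floor yields {(bio, 1, bio), (fin, 8, fin), (fin, 8, hr), (fin, 8, mkt), (hr, 8, fin), (hr, 8, hr), (hr, 8, mkt), (k1, 3, k1), (k1, 3, p1), (mkt, 8, fin), (mkt, 8, hr), (mkt, 8, mkt), (p1, 3, k1), (p1, 3, p1)}.
σ[pid ≠ pid2]: keep tuples satisfying pid ≠ pid2 → {(fin, 8, hr), (fin, 8, mkt), (hr, 8, fin), (hr, 8, mkt), (k1, 3, p1), (mkt, 8, fin), (mkt, 8, hr), (p1, 3, k1)}
Keep only column(s) pid, pid2: {(fin, hr), (fin, mkt), (hr, fin), (hr, mkt), (k1, p1), (mkt, fin), (mkt, hr), (p1, k1)}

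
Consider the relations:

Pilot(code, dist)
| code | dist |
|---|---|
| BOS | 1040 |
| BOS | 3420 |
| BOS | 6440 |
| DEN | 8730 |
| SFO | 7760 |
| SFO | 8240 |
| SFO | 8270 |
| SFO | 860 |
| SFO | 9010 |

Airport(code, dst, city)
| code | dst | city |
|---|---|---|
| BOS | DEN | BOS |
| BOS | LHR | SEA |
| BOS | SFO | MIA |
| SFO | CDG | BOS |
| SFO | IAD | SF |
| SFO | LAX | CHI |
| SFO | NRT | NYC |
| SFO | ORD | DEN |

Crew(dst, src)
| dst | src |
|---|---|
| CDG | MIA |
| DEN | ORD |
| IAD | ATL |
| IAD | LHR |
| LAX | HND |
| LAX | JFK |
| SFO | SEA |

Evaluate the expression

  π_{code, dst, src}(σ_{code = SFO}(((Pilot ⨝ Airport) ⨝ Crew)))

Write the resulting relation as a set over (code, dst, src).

Pilot ⋈ Airport (natural join on code): {(BOS, 1040, DEN, BOS), (BOS, 1040, LHR, SEA), (BOS, 1040, SFO, MIA), (BOS, 3420, DEN, BOS), (BOS, 3420, LHR, SEA), (BOS, 3420, SFO, MIA), (BOS, 6440, DEN, BOS), (BOS, 6440, LHR, SEA), (BOS, 6440, SFO, MIA), (SFO, 7760, CDG, BOS), (SFO, 7760, IAD, SF), (SFO, 7760, LAX, CHI), (SFO, 7760, NRT, NYC), (SFO, 7760, ORD, DEN), (SFO, 8240, CDG, BOS), (SFO, 8240, IAD, SF), (SFO, 8240, LAX, CHI), (SFO, 8240, NRT, NYC), (SFO, 8240, ORD, DEN), (SFO, 8270, CDG, BOS), (SFO, 8270, IAD, SF), (SFO, 8270, LAX, CHI), (SFO, 8270, NRT, NYC), (SFO, 8270, ORD, DEN), (SFO, 860, CDG, BOS), (SFO, 860, IAD, SF), (SFO, 860, LAX, CHI), (SFO, 860, NRT, NYC), (SFO, 860, ORD, DEN), (SFO, 9010, CDG, BOS), (SFO, 9010, IAD, SF), (SFO, 9010, LAX, CHI), (SFO, 9010, NRT, NYC), (SFO, 9010, ORD, DEN)}
(Pilot ⨝ Airport) ⋈ Crew (natural join on dst): {(BOS, 1040, DEN, BOS, ORD), (BOS, 1040, SFO, MIA, SEA), (BOS, 3420, DEN, BOS, ORD), (BOS, 3420, SFO, MIA, SEA), (BOS, 6440, DEN, BOS, ORD), (BOS, 6440, SFO, MIA, SEA), (SFO, 7760, CDG, BOS, MIA), (SFO, 7760, IAD, SF, ATL), (SFO, 7760, IAD, SF, LHR), (SFO, 7760, LAX, CHI, HND), (SFO, 7760, LAX, CHI, JFK), (SFO, 8240, CDG, BOS, MIA), (SFO, 8240, IAD, SF, ATL), (SFO, 8240, IAD, SF, LHR), (SFO, 8240, LAX, CHI, HND), (SFO, 8240, LAX, CHI, JFK), (SFO, 8270, CDG, BOS, MIA), (SFO, 8270, IAD, SF, ATL), (SFO, 8270, IAD, SF, LHR), (SFO, 8270, LAX, CHI, HND), (SFO, 8270, LAX, CHI, JFK), (SFO, 860, CDG, BOS, MIA), (SFO, 860, IAD, SF, ATL), (SFO, 860, IAD, SF, LHR), (SFO, 860, LAX, CHI, HND), (SFO, 860, LAX, CHI, JFK), (SFO, 9010, CDG, BOS, MIA), (SFO, 9010, IAD, SF, ATL), (SFO, 9010, IAD, SF, LHR), (SFO, 9010, LAX, CHI, HND), (SFO, 9010, LAX, CHI, JFK)}
Apply σ_{code = SFO}; surviving tuples: {(SFO, 7760, CDG, BOS, MIA), (SFO, 7760, IAD, SF, ATL), (SFO, 7760, IAD, SF, LHR), (SFO, 7760, LAX, CHI, HND), (SFO, 7760, LAX, CHI, JFK), (SFO, 8240, CDG, BOS, MIA), (SFO, 8240, IAD, SF, ATL), (SFO, 8240, IAD, SF, LHR), (SFO, 8240, LAX, CHI, HND), (SFO, 8240, LAX, CHI, JFK), (SFO, 8270, CDG, BOS, MIA), (SFO, 8270, IAD, SF, ATL), (SFO, 8270, IAD, SF, LHR), (SFO, 8270, LAX, CHI, HND), (SFO, 8270, LAX, CHI, JFK), (SFO, 860, CDG, BOS, MIA), (SFO, 860, IAD, SF, ATL), (SFO, 860, IAD, SF, LHR), (SFO, 860, LAX, CHI, HND), (SFO, 860, LAX, CHI, JFK), (SFO, 9010, CDG, BOS, MIA), (SFO, 9010, IAD, SF, ATL), (SFO, 9010, IAD, SF, LHR), (SFO, 9010, LAX, CHI, HND), (SFO, 9010, LAX, CHI, JFK)}
π[code, dst, src]: project onto (code, dst, src) (20 duplicate(s) eliminated) → {(SFO, CDG, MIA), (SFO, IAD, ATL), (SFO, IAD, LHR), (SFO, LAX, HND), (SFO, LAX, JFK)}

{(SFO, CDG, MIA), (SFO, IAD, ATL), (SFO, IAD, LHR), (SFO, LAX, HND), (SFO, LAX, JFK)}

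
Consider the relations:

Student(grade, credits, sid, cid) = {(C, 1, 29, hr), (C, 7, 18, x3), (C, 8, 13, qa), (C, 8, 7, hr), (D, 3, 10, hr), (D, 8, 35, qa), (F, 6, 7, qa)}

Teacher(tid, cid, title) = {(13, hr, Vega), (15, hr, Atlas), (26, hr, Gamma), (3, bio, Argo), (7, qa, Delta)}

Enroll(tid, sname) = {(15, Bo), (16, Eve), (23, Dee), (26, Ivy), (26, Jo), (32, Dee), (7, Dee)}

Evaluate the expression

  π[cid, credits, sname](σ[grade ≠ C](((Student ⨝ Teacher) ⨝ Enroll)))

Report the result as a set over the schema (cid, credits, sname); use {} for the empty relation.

Student ⋈ Teacher (natural join on cid): {(C, 1, 29, hr, 13, Vega), (C, 1, 29, hr, 15, Atlas), (C, 1, 29, hr, 26, Gamma), (C, 8, 13, qa, 7, Delta), (C, 8, 7, hr, 13, Vega), (C, 8, 7, hr, 15, Atlas), (C, 8, 7, hr, 26, Gamma), (D, 3, 10, hr, 13, Vega), (D, 3, 10, hr, 15, Atlas), (D, 3, 10, hr, 26, Gamma), (D, 8, 35, qa, 7, Delta), (F, 6, 7, qa, 7, Delta)}
(Student ⨝ Teacher) ⋈ Enroll (natural join on tid): {(C, 1, 29, hr, 15, Atlas, Bo), (C, 1, 29, hr, 26, Gamma, Ivy), (C, 1, 29, hr, 26, Gamma, Jo), (C, 8, 13, qa, 7, Delta, Dee), (C, 8, 7, hr, 15, Atlas, Bo), (C, 8, 7, hr, 26, Gamma, Ivy), (C, 8, 7, hr, 26, Gamma, Jo), (D, 3, 10, hr, 15, Atlas, Bo), (D, 3, 10, hr, 26, Gamma, Ivy), (D, 3, 10, hr, 26, Gamma, Jo), (D, 8, 35, qa, 7, Delta, Dee), (F, 6, 7, qa, 7, Delta, Dee)}
Selection grade ≠ C: {(D, 3, 10, hr, 15, Atlas, Bo), (D, 3, 10, hr, 26, Gamma, Ivy), (D, 3, 10, hr, 26, Gamma, Jo), (D, 8, 35, qa, 7, Delta, Dee), (F, 6, 7, qa, 7, Delta, Dee)}
Keep only column(s) cid, credits, sname: {(hr, 3, Bo), (hr, 3, Ivy), (hr, 3, Jo), (qa, 6, Dee), (qa, 8, Dee)}

{(hr, 3, Bo), (hr, 3, Ivy), (hr, 3, Jo), (qa, 6, Dee), (qa, 8, Dee)}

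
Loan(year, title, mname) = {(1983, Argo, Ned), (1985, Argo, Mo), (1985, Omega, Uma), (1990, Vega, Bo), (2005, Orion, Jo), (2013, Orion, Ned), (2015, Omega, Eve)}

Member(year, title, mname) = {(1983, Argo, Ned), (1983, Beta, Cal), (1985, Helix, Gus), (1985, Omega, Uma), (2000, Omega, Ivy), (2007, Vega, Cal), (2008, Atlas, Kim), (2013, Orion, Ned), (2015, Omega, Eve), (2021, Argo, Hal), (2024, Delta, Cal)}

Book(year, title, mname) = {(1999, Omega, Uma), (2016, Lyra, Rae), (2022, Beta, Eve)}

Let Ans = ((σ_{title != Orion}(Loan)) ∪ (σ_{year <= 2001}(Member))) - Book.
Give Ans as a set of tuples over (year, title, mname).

Apply σ_{title != Orion}; surviving tuples: {(1983, Argo, Ned), (1985, Argo, Mo), (1985, Omega, Uma), (1990, Vega, Bo), (2015, Omega, Eve)}
Apply σ_{year <= 2001}; surviving tuples: {(1983, Argo, Ned), (1983, Beta, Cal), (1985, Helix, Gus), (1985, Omega, Uma), (2000, Omega, Ivy)}
Set union of the two operands is {(1983, Argo, Ned), (1983, Beta, Cal), (1985, Argo, Mo), (1985, Helix, Gus), (1985, Omega, Uma), (1990, Vega, Bo), (2000, Omega, Ivy), (2015, Omega, Eve)}.
Set difference of the two operands is {(1983, Argo, Ned), (1983, Beta, Cal), (1985, Argo, Mo), (1985, Helix, Gus), (1985, Omega, Uma), (1990, Vega, Bo), (2000, Omega, Ivy), (2015, Omega, Eve)}.

{(1983, Argo, Ned), (1983, Beta, Cal), (1985, Argo, Mo), (1985, Helix, Gus), (1985, Omega, Uma), (1990, Vega, Bo), (2000, Omega, Ivy), (2015, Omega, Eve)}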